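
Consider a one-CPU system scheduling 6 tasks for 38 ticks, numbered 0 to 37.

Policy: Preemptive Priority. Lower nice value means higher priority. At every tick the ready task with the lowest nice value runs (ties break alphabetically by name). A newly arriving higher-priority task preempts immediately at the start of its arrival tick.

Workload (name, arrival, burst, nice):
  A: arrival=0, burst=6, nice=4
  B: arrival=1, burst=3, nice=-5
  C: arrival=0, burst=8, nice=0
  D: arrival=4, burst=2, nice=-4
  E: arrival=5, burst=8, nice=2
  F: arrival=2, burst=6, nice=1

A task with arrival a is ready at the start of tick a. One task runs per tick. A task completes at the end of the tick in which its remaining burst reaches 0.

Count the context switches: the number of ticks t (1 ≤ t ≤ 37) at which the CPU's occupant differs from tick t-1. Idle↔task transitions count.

context switches = 7

t=0: ready={A,C} → run C
t=1: ready={A,B,C} → run B
t=2: ready={A,B,C,F} → run B
t=3: ready={A,B,C,F} → run B
t=4: ready={A,C,D,F} → run D
t=5: ready={A,C,D,E,F} → run D
t=6: ready={A,C,E,F} → run C
t=7: ready={A,C,E,F} → run C
t=8: ready={A,C,E,F} → run C
t=9: ready={A,C,E,F} → run C
t=10: ready={A,C,E,F} → run C
t=11: ready={A,C,E,F} → run C
t=12: ready={A,C,E,F} → run C
t=13: ready={A,E,F} → run F
t=14: ready={A,E,F} → run F
t=15: ready={A,E,F} → run F
t=16: ready={A,E,F} → run F
t=17: ready={A,E,F} → run F
t=18: ready={A,E,F} → run F
t=19: ready={A,E} → run E
t=20: ready={A,E} → run E
t=21: ready={A,E} → run E
t=22: ready={A,E} → run E
t=23: ready={A,E} → run E
t=24: ready={A,E} → run E
t=25: ready={A,E} → run E
t=26: ready={A,E} → run E
t=27: ready={A} → run A
t=28: ready={A} → run A
t=29: ready={A} → run A
t=30: ready={A} → run A
t=31: ready={A} → run A
t=32: ready={A} → run A
t=33: (idle)
t=34: (idle)
t=35: (idle)
t=36: (idle)
t=37: (idle)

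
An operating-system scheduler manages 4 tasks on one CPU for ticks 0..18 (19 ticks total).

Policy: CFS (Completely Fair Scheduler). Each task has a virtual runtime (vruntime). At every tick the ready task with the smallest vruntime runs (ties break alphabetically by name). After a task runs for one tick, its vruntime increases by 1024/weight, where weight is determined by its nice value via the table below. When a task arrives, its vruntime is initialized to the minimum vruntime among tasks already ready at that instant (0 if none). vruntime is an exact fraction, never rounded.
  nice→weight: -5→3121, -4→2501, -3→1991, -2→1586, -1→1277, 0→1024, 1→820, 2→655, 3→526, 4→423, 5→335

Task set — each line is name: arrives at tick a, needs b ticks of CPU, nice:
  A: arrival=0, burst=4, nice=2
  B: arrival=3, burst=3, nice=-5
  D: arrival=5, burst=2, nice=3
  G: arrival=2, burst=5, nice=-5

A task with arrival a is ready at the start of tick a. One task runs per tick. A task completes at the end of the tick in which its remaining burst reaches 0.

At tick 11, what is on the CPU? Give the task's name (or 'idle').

t=0: vr[A=0] → run A
t=1: vr[A=1024/655] → run A
t=2: vr[A=2048/655 G=2048/655] → run A
t=3: vr[A=3072/655 B=2048/655 G=2048/655] → run B
t=4: vr[A=3072/655 B=7062528/2044255 G=2048/655] → run G
t=5: vr[A=3072/655 B=7062528/2044255 D=7062528/2044255 G=7062528/2044255] → run B
t=6: vr[A=3072/655 B=7733248/2044255 D=7062528/2044255 G=7062528/2044255] → run D
t=7: vr[A=3072/655 B=7733248/2044255 D=2904103424/537639065 G=7062528/2044255] → run G
t=8: vr[A=3072/655 B=7733248/2044255 D=2904103424/537639065 G=7733248/2044255] → run B
t=9: vr[A=3072/655 D=2904103424/537639065 G=7733248/2044255] → run G
t=10: vr[A=3072/655 D=2904103424/537639065 G=8403968/2044255] → run G
t=11: vr[A=3072/655 D=2904103424/537639065 G=9074688/2044255] → run G
t=12: vr[A=3072/655 D=2904103424/537639065] → run A
t=13: vr[D=2904103424/537639065] → run D
t=14: (idle)
t=15: (idle)
t=16: (idle)
t=17: (idle)
t=18: (idle)

running at tick 11 = G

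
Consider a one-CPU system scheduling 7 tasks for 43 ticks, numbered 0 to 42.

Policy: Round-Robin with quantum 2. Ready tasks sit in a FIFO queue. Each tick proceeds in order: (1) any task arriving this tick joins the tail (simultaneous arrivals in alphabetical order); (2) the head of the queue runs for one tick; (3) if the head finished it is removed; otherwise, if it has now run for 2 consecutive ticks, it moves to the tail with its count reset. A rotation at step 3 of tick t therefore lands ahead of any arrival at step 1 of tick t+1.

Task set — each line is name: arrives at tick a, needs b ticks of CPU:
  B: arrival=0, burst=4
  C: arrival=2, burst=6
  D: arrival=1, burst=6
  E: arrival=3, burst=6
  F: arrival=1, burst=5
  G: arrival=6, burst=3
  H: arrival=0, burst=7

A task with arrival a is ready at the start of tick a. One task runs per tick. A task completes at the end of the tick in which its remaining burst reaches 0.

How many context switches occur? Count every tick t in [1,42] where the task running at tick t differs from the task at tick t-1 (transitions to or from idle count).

context switches = 20

t=0: queue=[B,H] q_used=0 → run B
t=1: queue=[B,H,D,F] q_used=1 → run B
t=2: queue=[H,D,F,B,C] q_used=0 → run H
t=3: queue=[H,D,F,B,C,E] q_used=1 → run H
t=4: queue=[D,F,B,C,E,H] q_used=0 → run D
t=5: queue=[D,F,B,C,E,H] q_used=1 → run D
t=6: queue=[F,B,C,E,H,D,G] q_used=0 → run F
t=7: queue=[F,B,C,E,H,D,G] q_used=1 → run F
t=8: queue=[B,C,E,H,D,G,F] q_used=0 → run B
t=9: queue=[B,C,E,H,D,G,F] q_used=1 → run B
t=10: queue=[C,E,H,D,G,F] q_used=0 → run C
t=11: queue=[C,E,H,D,G,F] q_used=1 → run C
t=12: queue=[E,H,D,G,F,C] q_used=0 → run E
t=13: queue=[E,H,D,G,F,C] q_used=1 → run E
t=14: queue=[H,D,G,F,C,E] q_used=0 → run H
t=15: queue=[H,D,G,F,C,E] q_used=1 → run H
t=16: queue=[D,G,F,C,E,H] q_used=0 → run D
t=17: queue=[D,G,F,C,E,H] q_used=1 → run D
t=18: queue=[G,F,C,E,H,D] q_used=0 → run G
t=19: queue=[G,F,C,E,H,D] q_used=1 → run G
t=20: queue=[F,C,E,H,D,G] q_used=0 → run F
t=21: queue=[F,C,E,H,D,G] q_used=1 → run F
t=22: queue=[C,E,H,D,G,F] q_used=0 → run C
t=23: queue=[C,E,H,D,G,F] q_used=1 → run C
t=24: queue=[E,H,D,G,F,C] q_used=0 → run E
t=25: queue=[E,H,D,G,F,C] q_used=1 → run E
t=26: queue=[H,D,G,F,C,E] q_used=0 → run H
t=27: queue=[H,D,G,F,C,E] q_used=1 → run H
t=28: queue=[D,G,F,C,E,H] q_used=0 → run D
t=29: queue=[D,G,F,C,E,H] q_used=1 → run D
t=30: queue=[G,F,C,E,H] q_used=0 → run G
t=31: queue=[F,C,E,H] q_used=0 → run F
t=32: queue=[C,E,H] q_used=0 → run C
t=33: queue=[C,E,H] q_used=1 → run C
t=34: queue=[E,H] q_used=0 → run E
t=35: queue=[E,H] q_used=1 → run E
t=36: queue=[H] q_used=0 → run H
t=37: (idle)
t=38: (idle)
t=39: (idle)
t=40: (idle)
t=41: (idle)
t=42: (idle)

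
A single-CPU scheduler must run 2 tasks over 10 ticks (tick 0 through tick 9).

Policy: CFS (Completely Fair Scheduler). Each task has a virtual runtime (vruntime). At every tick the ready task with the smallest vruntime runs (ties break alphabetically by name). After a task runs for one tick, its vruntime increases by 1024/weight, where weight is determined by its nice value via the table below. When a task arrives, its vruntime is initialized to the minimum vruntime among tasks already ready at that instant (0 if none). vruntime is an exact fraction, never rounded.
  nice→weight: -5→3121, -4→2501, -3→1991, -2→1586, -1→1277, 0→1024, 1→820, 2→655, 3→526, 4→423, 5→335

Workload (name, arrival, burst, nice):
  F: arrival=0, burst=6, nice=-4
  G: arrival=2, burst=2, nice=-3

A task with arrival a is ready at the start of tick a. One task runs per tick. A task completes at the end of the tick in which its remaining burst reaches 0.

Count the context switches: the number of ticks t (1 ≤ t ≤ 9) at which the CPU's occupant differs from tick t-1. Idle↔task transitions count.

t=0: vr[F=0] → run F
t=1: vr[F=1024/2501] → run F
t=2: vr[F=2048/2501 G=2048/2501] → run F
t=3: vr[F=3072/2501 G=2048/2501] → run G
t=4: vr[F=3072/2501 G=6638592/4979491] → run F
t=5: vr[F=4096/2501 G=6638592/4979491] → run G
t=6: vr[F=4096/2501] → run F
t=7: vr[F=5120/2501] → run F
t=8: (idle)
t=9: (idle)

context switches = 5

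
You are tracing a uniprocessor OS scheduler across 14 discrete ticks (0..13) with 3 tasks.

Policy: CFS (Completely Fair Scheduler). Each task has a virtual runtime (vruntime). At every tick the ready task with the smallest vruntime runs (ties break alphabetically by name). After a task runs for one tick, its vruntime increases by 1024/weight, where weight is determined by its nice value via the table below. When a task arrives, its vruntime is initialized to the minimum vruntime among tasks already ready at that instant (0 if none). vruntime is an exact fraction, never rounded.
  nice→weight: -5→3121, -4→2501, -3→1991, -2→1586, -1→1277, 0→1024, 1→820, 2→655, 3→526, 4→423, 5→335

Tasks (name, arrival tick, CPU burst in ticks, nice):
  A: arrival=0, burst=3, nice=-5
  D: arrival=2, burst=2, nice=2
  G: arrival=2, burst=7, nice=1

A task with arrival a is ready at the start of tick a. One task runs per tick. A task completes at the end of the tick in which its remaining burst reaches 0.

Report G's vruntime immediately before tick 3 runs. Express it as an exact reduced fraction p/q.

vruntime(G, start of tick 3) = 2048/3121

t=0: vr[A=0] → run A
t=1: vr[A=1024/3121] → run A
t=2: vr[A=2048/3121 D=2048/3121 G=2048/3121] → run A
t=3: vr[D=2048/3121 G=2048/3121] → run D
t=4: vr[D=4537344/2044255 G=2048/3121] → run G
t=5: vr[D=4537344/2044255 G=1218816/639805] → run G
t=6: vr[D=4537344/2044255 G=2017792/639805] → run D
t=7: vr[G=2017792/639805] → run G
t=8: vr[G=2816768/639805] → run G
t=9: vr[G=3615744/639805] → run G
t=10: vr[G=882944/127961] → run G
t=11: vr[G=5213696/639805] → run G
t=12: (idle)
t=13: (idle)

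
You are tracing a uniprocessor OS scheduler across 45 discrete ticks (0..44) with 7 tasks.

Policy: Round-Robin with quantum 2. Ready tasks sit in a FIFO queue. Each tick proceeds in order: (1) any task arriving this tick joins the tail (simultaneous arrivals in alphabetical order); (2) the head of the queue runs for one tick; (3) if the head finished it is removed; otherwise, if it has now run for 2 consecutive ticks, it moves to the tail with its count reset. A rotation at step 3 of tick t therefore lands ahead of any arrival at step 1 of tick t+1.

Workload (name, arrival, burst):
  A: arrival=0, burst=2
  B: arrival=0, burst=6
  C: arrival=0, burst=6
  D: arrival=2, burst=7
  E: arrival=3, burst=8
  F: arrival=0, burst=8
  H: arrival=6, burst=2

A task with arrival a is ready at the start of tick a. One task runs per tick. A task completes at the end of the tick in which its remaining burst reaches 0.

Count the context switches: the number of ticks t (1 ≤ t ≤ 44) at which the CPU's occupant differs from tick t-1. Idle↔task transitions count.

context switches = 20

t=0: queue=[A,B,C,F] q_used=0 → run A
t=1: queue=[A,B,C,F] q_used=1 → run A
t=2: queue=[B,C,F,D] q_used=0 → run B
t=3: queue=[B,C,F,D,E] q_used=1 → run B
t=4: queue=[C,F,D,E,B] q_used=0 → run C
t=5: queue=[C,F,D,E,B] q_used=1 → run C
t=6: queue=[F,D,E,B,C,H] q_used=0 → run F
t=7: queue=[F,D,E,B,C,H] q_used=1 → run F
t=8: queue=[D,E,B,C,H,F] q_used=0 → run D
t=9: queue=[D,E,B,C,H,F] q_used=1 → run D
t=10: queue=[E,B,C,H,F,D] q_used=0 → run E
t=11: queue=[E,B,C,H,F,D] q_used=1 → run E
t=12: queue=[B,C,H,F,D,E] q_used=0 → run B
t=13: queue=[B,C,H,F,D,E] q_used=1 → run B
t=14: queue=[C,H,F,D,E,B] q_used=0 → run C
t=15: queue=[C,H,F,D,E,B] q_used=1 → run C
t=16: queue=[H,F,D,E,B,C] q_used=0 → run H
t=17: queue=[H,F,D,E,B,C] q_used=1 → run H
t=18: queue=[F,D,E,B,C] q_used=0 → run F
t=19: queue=[F,D,E,B,C] q_used=1 → run F
t=20: queue=[D,E,B,C,F] q_used=0 → run D
t=21: queue=[D,E,B,C,F] q_used=1 → run D
t=22: queue=[E,B,C,F,D] q_used=0 → run E
t=23: queue=[E,B,C,F,D] q_used=1 → run E
t=24: queue=[B,C,F,D,E] q_used=0 → run B
t=25: queue=[B,C,F,D,E] q_used=1 → run B
t=26: queue=[C,F,D,E] q_used=0 → run C
t=27: queue=[C,F,D,E] q_used=1 → run C
t=28: queue=[F,D,E] q_used=0 → run F
t=29: queue=[F,D,E] q_used=1 → run F
t=30: queue=[D,E,F] q_used=0 → run D
t=31: queue=[D,E,F] q_used=1 → run D
t=32: queue=[E,F,D] q_used=0 → run E
t=33: queue=[E,F,D] q_used=1 → run E
t=34: queue=[F,D,E] q_used=0 → run F
t=35: queue=[F,D,E] q_used=1 → run F
t=36: queue=[D,E] q_used=0 → run D
t=37: queue=[E] q_used=0 → run E
t=38: queue=[E] q_used=1 → run E
t=39: (idle)
t=40: (idle)
t=41: (idle)
t=42: (idle)
t=43: (idle)
t=44: (idle)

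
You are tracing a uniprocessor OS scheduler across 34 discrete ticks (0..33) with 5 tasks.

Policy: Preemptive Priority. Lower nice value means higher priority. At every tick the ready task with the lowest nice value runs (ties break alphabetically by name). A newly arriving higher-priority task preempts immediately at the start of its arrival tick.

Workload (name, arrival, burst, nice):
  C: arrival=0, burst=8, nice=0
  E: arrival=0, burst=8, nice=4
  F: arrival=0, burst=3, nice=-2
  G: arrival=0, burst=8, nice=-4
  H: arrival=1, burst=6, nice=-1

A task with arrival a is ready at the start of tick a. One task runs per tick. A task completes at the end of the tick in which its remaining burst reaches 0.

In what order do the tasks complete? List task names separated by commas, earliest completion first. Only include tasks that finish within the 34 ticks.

t=0: ready={C,E,F,G} → run G
t=1: ready={C,E,F,G,H} → run G
t=2: ready={C,E,F,G,H} → run G
t=3: ready={C,E,F,G,H} → run G
t=4: ready={C,E,F,G,H} → run G
t=5: ready={C,E,F,G,H} → run G
t=6: ready={C,E,F,G,H} → run G
t=7: ready={C,E,F,G,H} → run G
t=8: ready={C,E,F,H} → run F
t=9: ready={C,E,F,H} → run F
t=10: ready={C,E,F,H} → run F
t=11: ready={C,E,H} → run H
t=12: ready={C,E,H} → run H
t=13: ready={C,E,H} → run H
t=14: ready={C,E,H} → run H
t=15: ready={C,E,H} → run H
t=16: ready={C,E,H} → run H
t=17: ready={C,E} → run C
t=18: ready={C,E} → run C
t=19: ready={C,E} → run C
t=20: ready={C,E} → run C
t=21: ready={C,E} → run C
t=22: ready={C,E} → run C
t=23: ready={C,E} → run C
t=24: ready={C,E} → run C
t=25: ready={E} → run E
t=26: ready={E} → run E
t=27: ready={E} → run E
t=28: ready={E} → run E
t=29: ready={E} → run E
t=30: ready={E} → run E
t=31: ready={E} → run E
t=32: ready={E} → run E
t=33: (idle)

completion order = G, F, H, C, E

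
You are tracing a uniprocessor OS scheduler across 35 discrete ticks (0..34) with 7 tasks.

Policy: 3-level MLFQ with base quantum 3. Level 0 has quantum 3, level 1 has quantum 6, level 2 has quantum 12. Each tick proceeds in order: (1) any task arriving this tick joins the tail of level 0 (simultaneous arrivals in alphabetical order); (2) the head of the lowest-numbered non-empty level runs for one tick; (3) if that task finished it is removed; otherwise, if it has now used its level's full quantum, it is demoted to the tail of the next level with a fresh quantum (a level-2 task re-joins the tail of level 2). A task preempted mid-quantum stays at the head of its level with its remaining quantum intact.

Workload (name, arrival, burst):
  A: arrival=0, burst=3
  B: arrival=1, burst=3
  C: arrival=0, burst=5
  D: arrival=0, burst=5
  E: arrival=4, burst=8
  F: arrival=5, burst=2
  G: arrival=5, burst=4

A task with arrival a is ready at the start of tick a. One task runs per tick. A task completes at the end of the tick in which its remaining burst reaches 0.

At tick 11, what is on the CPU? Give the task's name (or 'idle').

t=0: L0/L1/L2 = ACD/-/- → run A
t=1: L0/L1/L2 = ACDB/-/- → run A
t=2: L0/L1/L2 = ACDB/-/- → run A
t=3: L0/L1/L2 = CDB/-/- → run C
t=4: L0/L1/L2 = CDBE/-/- → run C
t=5: L0/L1/L2 = CDBEFG/-/- → run C
t=6: L0/L1/L2 = DBEFG/C/- → run D
t=7: L0/L1/L2 = DBEFG/C/- → run D
t=8: L0/L1/L2 = DBEFG/C/- → run D
t=9: L0/L1/L2 = BEFG/CD/- → run B
t=10: L0/L1/L2 = BEFG/CD/- → run B
t=11: L0/L1/L2 = BEFG/CD/- → run B
t=12: L0/L1/L2 = EFG/CD/- → run E
t=13: L0/L1/L2 = EFG/CD/- → run E
t=14: L0/L1/L2 = EFG/CD/- → run E
t=15: L0/L1/L2 = FG/CDE/- → run F
t=16: L0/L1/L2 = FG/CDE/- → run F
t=17: L0/L1/L2 = G/CDE/- → run G
t=18: L0/L1/L2 = G/CDE/- → run G
t=19: L0/L1/L2 = G/CDE/- → run G
t=20: L0/L1/L2 = -/CDEG/- → run C
t=21: L0/L1/L2 = -/CDEG/- → run C
t=22: L0/L1/L2 = -/DEG/- → run D
t=23: L0/L1/L2 = -/DEG/- → run D
t=24: L0/L1/L2 = -/EG/- → run E
t=25: L0/L1/L2 = -/EG/- → run E
t=26: L0/L1/L2 = -/EG/- → run E
t=27: L0/L1/L2 = -/EG/- → run E
t=28: L0/L1/L2 = -/EG/- → run E
t=29: L0/L1/L2 = -/G/- → run G
t=30: (idle)
t=31: (idle)
t=32: (idle)
t=33: (idle)
t=34: (idle)

running at tick 11 = B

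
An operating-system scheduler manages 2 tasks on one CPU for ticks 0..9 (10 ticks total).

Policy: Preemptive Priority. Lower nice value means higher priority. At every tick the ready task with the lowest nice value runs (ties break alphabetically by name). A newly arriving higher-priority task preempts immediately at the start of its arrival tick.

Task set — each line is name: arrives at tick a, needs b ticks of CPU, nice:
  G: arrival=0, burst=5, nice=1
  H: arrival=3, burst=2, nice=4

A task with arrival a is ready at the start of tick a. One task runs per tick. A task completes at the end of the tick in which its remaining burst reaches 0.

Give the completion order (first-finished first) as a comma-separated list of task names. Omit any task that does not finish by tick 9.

t=0: ready={G} → run G
t=1: ready={G} → run G
t=2: ready={G} → run G
t=3: ready={G,H} → run G
t=4: ready={G,H} → run G
t=5: ready={H} → run H
t=6: ready={H} → run H
t=7: (idle)
t=8: (idle)
t=9: (idle)

completion order = G, H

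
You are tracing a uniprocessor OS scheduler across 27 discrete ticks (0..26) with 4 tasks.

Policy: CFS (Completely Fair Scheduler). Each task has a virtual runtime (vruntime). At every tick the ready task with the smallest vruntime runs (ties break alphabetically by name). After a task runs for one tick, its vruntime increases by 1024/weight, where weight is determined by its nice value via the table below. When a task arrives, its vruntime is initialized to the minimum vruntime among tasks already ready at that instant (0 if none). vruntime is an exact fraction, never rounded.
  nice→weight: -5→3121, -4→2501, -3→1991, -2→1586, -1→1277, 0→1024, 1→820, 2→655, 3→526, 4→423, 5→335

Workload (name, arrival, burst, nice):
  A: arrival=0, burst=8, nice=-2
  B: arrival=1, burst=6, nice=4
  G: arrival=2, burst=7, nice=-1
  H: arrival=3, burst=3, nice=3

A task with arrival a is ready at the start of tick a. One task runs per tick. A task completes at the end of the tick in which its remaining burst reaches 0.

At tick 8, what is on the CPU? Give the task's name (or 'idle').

t=0: vr[A=0] → run A
t=1: vr[A=512/793 B=512/793] → run A
t=2: vr[A=1024/793 B=512/793 G=512/793] → run B
t=3: vr[A=1024/793 B=1028608/335439 G=512/793 H=512/793] → run G
t=4: vr[A=1024/793 B=1028608/335439 G=1465856/1012661 H=512/793] → run H
t=5: vr[A=1024/793 B=1028608/335439 G=1465856/1012661 H=540672/208559] → run A
t=6: vr[A=1536/793 B=1028608/335439 G=1465856/1012661 H=540672/208559] → run G
t=7: vr[A=1536/793 B=1028608/335439 G=2277888/1012661 H=540672/208559] → run A
t=8: vr[A=2048/793 B=1028608/335439 G=2277888/1012661 H=540672/208559] → run G
t=9: vr[A=2048/793 B=1028608/335439 G=3089920/1012661 H=540672/208559] → run A
t=10: vr[A=2560/793 B=1028608/335439 G=3089920/1012661 H=540672/208559] → run H
t=11: vr[A=2560/793 B=1028608/335439 G=3089920/1012661 H=946688/208559] → run G
t=12: vr[A=2560/793 B=1028608/335439 G=3901952/1012661 H=946688/208559] → run B
t=13: vr[A=2560/793 B=1840640/335439 G=3901952/1012661 H=946688/208559] → run A
t=14: vr[A=3072/793 B=1840640/335439 G=3901952/1012661 H=946688/208559] → run G
t=15: vr[A=3072/793 B=1840640/335439 G=4713984/1012661 H=946688/208559] → run A
t=16: vr[A=3584/793 B=1840640/335439 G=4713984/1012661 H=946688/208559] → run A
t=17: vr[B=1840640/335439 G=4713984/1012661 H=946688/208559] → run H
t=18: vr[B=1840640/335439 G=4713984/1012661] → run G
t=19: vr[B=1840640/335439 G=5526016/1012661] → run G
t=20: vr[B=1840640/335439] → run B
t=21: vr[B=884224/111813] → run B
t=22: vr[B=3464704/335439] → run B
t=23: vr[B=4276736/335439] → run B
t=24: (idle)
t=25: (idle)
t=26: (idle)

running at tick 8 = G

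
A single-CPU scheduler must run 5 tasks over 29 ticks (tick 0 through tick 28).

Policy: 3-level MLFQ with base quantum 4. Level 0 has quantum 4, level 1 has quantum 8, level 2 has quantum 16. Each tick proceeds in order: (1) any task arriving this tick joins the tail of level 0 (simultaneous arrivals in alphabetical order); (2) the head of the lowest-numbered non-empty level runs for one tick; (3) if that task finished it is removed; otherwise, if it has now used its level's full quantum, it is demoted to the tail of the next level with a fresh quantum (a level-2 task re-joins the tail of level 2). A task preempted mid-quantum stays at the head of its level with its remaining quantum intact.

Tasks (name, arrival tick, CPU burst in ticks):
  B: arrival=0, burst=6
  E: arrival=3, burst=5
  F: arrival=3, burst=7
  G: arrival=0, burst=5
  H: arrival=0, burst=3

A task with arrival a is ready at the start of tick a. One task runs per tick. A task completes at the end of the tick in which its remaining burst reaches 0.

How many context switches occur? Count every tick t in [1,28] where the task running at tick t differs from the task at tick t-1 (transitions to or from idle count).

t=0: L0/L1/L2 = BGH/-/- → run B
t=1: L0/L1/L2 = BGH/-/- → run B
t=2: L0/L1/L2 = BGH/-/- → run B
t=3: L0/L1/L2 = BGHEF/-/- → run B
t=4: L0/L1/L2 = GHEF/B/- → run G
t=5: L0/L1/L2 = GHEF/B/- → run G
t=6: L0/L1/L2 = GHEF/B/- → run G
t=7: L0/L1/L2 = GHEF/B/- → run G
t=8: L0/L1/L2 = HEF/BG/- → run H
t=9: L0/L1/L2 = HEF/BG/- → run H
t=10: L0/L1/L2 = HEF/BG/- → run H
t=11: L0/L1/L2 = EF/BG/- → run E
t=12: L0/L1/L2 = EF/BG/- → run E
t=13: L0/L1/L2 = EF/BG/- → run E
t=14: L0/L1/L2 = EF/BG/- → run E
t=15: L0/L1/L2 = F/BGE/- → run F
t=16: L0/L1/L2 = F/BGE/- → run F
t=17: L0/L1/L2 = F/BGE/- → run F
t=18: L0/L1/L2 = F/BGE/- → run F
t=19: L0/L1/L2 = -/BGEF/- → run B
t=20: L0/L1/L2 = -/BGEF/- → run B
t=21: L0/L1/L2 = -/GEF/- → run G
t=22: L0/L1/L2 = -/EF/- → run E
t=23: L0/L1/L2 = -/F/- → run F
t=24: L0/L1/L2 = -/F/- → run F
t=25: L0/L1/L2 = -/F/- → run F
t=26: (idle)
t=27: (idle)
t=28: (idle)

context switches = 9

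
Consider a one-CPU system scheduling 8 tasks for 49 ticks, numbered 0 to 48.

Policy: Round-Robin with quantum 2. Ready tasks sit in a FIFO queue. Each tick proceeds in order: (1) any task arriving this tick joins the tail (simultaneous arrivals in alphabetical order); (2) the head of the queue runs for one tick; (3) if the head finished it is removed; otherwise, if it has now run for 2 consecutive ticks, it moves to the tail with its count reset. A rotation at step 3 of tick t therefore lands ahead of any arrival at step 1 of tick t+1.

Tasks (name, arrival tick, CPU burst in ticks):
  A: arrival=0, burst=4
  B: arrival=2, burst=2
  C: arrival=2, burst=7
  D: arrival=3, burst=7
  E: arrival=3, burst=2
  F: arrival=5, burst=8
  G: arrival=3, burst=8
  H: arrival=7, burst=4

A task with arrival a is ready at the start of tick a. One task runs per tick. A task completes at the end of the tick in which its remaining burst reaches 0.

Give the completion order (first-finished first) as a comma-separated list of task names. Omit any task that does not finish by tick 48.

t=0: queue=[A] q_used=0 → run A
t=1: queue=[A] q_used=1 → run A
t=2: queue=[A,B,C] q_used=0 → run A
t=3: queue=[A,B,C,D,E,G] q_used=1 → run A
t=4: queue=[B,C,D,E,G] q_used=0 → run B
t=5: queue=[B,C,D,E,G,F] q_used=1 → run B
t=6: queue=[C,D,E,G,F] q_used=0 → run C
t=7: queue=[C,D,E,G,F,H] q_used=1 → run C
t=8: queue=[D,E,G,F,H,C] q_used=0 → run D
t=9: queue=[D,E,G,F,H,C] q_used=1 → run D
t=10: queue=[E,G,F,H,C,D] q_used=0 → run E
t=11: queue=[E,G,F,H,C,D] q_used=1 → run E
t=12: queue=[G,F,H,C,D] q_used=0 → run G
t=13: queue=[G,F,H,C,D] q_used=1 → run G
t=14: queue=[F,H,C,D,G] q_used=0 → run F
t=15: queue=[F,H,C,D,G] q_used=1 → run F
t=16: queue=[H,C,D,G,F] q_used=0 → run H
t=17: queue=[H,C,D,G,F] q_used=1 → run H
t=18: queue=[C,D,G,F,H] q_used=0 → run C
t=19: queue=[C,D,G,F,H] q_used=1 → run C
t=20: queue=[D,G,F,H,C] q_used=0 → run D
t=21: queue=[D,G,F,H,C] q_used=1 → run D
t=22: queue=[G,F,H,C,D] q_used=0 → run G
t=23: queue=[G,F,H,C,D] q_used=1 → run G
t=24: queue=[F,H,C,D,G] q_used=0 → run F
t=25: queue=[F,H,C,D,G] q_used=1 → run F
t=26: queue=[H,C,D,G,F] q_used=0 → run H
t=27: queue=[H,C,D,G,F] q_used=1 → run H
t=28: queue=[C,D,G,F] q_used=0 → run C
t=29: queue=[C,D,G,F] q_used=1 → run C
t=30: queue=[D,G,F,C] q_used=0 → run D
t=31: queue=[D,G,F,C] q_used=1 → run D
t=32: queue=[G,F,C,D] q_used=0 → run G
t=33: queue=[G,F,C,D] q_used=1 → run G
t=34: queue=[F,C,D,G] q_used=0 → run F
t=35: queue=[F,C,D,G] q_used=1 → run F
t=36: queue=[C,D,G,F] q_used=0 → run C
t=37: queue=[D,G,F] q_used=0 → run D
t=38: queue=[G,F] q_used=0 → run G
t=39: queue=[G,F] q_used=1 → run G
t=40: queue=[F] q_used=0 → run F
t=41: queue=[F] q_used=1 → run F
t=42: (idle)
t=43: (idle)
t=44: (idle)
t=45: (idle)
t=46: (idle)
t=47: (idle)
t=48: (idle)

completion order = A, B, E, H, C, D, G, F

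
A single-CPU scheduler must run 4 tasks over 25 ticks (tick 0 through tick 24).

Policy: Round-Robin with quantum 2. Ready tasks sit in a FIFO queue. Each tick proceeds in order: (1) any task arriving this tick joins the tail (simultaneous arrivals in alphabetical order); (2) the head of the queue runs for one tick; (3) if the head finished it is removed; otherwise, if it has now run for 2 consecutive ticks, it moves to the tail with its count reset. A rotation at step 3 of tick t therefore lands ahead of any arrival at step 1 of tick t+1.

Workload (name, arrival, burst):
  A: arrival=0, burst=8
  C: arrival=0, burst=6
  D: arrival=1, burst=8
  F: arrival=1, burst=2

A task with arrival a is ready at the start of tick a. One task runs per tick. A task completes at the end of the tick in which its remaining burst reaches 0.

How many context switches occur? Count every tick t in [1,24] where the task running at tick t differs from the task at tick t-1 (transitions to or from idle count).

context switches = 12

t=0: queue=[A,C] q_used=0 → run A
t=1: queue=[A,C,D,F] q_used=1 → run A
t=2: queue=[C,D,F,A] q_used=0 → run C
t=3: queue=[C,D,F,A] q_used=1 → run C
t=4: queue=[D,F,A,C] q_used=0 → run D
t=5: queue=[D,F,A,C] q_used=1 → run D
t=6: queue=[F,A,C,D] q_used=0 → run F
t=7: queue=[F,A,C,D] q_used=1 → run F
t=8: queue=[A,C,D] q_used=0 → run A
t=9: queue=[A,C,D] q_used=1 → run A
t=10: queue=[C,D,A] q_used=0 → run C
t=11: queue=[C,D,A] q_used=1 → run C
t=12: queue=[D,A,C] q_used=0 → run D
t=13: queue=[D,A,C] q_used=1 → run D
t=14: queue=[A,C,D] q_used=0 → run A
t=15: queue=[A,C,D] q_used=1 → run A
t=16: queue=[C,D,A] q_used=0 → run C
t=17: queue=[C,D,A] q_used=1 → run C
t=18: queue=[D,A] q_used=0 → run D
t=19: queue=[D,A] q_used=1 → run D
t=20: queue=[A,D] q_used=0 → run A
t=21: queue=[A,D] q_used=1 → run A
t=22: queue=[D] q_used=0 → run D
t=23: queue=[D] q_used=1 → run D
t=24: (idle)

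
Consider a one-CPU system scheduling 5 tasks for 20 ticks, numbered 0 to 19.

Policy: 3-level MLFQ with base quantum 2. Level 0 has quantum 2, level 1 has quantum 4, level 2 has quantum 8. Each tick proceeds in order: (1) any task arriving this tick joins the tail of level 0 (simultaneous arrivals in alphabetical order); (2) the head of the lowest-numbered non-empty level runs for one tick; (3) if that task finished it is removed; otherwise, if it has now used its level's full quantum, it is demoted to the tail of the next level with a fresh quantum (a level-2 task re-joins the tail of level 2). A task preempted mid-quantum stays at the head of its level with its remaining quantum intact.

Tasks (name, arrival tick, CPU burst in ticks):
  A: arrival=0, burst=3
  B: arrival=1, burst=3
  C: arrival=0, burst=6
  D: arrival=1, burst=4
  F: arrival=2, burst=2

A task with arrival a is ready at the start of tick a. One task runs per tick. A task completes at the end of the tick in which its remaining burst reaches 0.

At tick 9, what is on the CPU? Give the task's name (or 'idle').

running at tick 9 = F

t=0: L0/L1/L2 = AC/-/- → run A
t=1: L0/L1/L2 = ACBD/-/- → run A
t=2: L0/L1/L2 = CBDF/A/- → run C
t=3: L0/L1/L2 = CBDF/A/- → run C
t=4: L0/L1/L2 = BDF/AC/- → run B
t=5: L0/L1/L2 = BDF/AC/- → run B
t=6: L0/L1/L2 = DF/ACB/- → run D
t=7: L0/L1/L2 = DF/ACB/- → run D
t=8: L0/L1/L2 = F/ACBD/- → run F
t=9: L0/L1/L2 = F/ACBD/- → run F
t=10: L0/L1/L2 = -/ACBD/- → run A
t=11: L0/L1/L2 = -/CBD/- → run C
t=12: L0/L1/L2 = -/CBD/- → run C
t=13: L0/L1/L2 = -/CBD/- → run C
t=14: L0/L1/L2 = -/CBD/- → run C
t=15: L0/L1/L2 = -/BD/- → run B
t=16: L0/L1/L2 = -/D/- → run D
t=17: L0/L1/L2 = -/D/- → run D
t=18: (idle)
t=19: (idle)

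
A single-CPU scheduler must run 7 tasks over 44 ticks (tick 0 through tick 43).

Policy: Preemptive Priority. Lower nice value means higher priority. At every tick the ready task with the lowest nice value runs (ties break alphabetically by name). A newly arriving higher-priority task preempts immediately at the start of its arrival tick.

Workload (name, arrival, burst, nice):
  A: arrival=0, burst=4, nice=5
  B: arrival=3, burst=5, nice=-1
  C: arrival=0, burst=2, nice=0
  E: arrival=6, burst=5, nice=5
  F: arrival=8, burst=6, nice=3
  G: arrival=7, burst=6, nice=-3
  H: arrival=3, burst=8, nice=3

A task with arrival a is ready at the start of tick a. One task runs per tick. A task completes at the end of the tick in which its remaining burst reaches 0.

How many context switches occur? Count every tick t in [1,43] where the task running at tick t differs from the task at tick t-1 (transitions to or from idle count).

context switches = 9

t=0: ready={A,C} → run C
t=1: ready={A,C} → run C
t=2: ready={A} → run A
t=3: ready={A,B,H} → run B
t=4: ready={A,B,H} → run B
t=5: ready={A,B,H} → run B
t=6: ready={A,B,E,H} → run B
t=7: ready={A,B,E,G,H} → run G
t=8: ready={A,B,E,F,G,H} → run G
t=9: ready={A,B,E,F,G,H} → run G
t=10: ready={A,B,E,F,G,H} → run G
t=11: ready={A,B,E,F,G,H} → run G
t=12: ready={A,B,E,F,G,H} → run G
t=13: ready={A,B,E,F,H} → run B
t=14: ready={A,E,F,H} → run F
t=15: ready={A,E,F,H} → run F
t=16: ready={A,E,F,H} → run F
t=17: ready={A,E,F,H} → run F
t=18: ready={A,E,F,H} → run F
t=19: ready={A,E,F,H} → run F
t=20: ready={A,E,H} → run H
t=21: ready={A,E,H} → run H
t=22: ready={A,E,H} → run H
t=23: ready={A,E,H} → run H
t=24: ready={A,E,H} → run H
t=25: ready={A,E,H} → run H
t=26: ready={A,E,H} → run H
t=27: ready={A,E,H} → run H
t=28: ready={A,E} → run A
t=29: ready={A,E} → run A
t=30: ready={A,E} → run A
t=31: ready={E} → run E
t=32: ready={E} → run E
t=33: ready={E} → run E
t=34: ready={E} → run E
t=35: ready={E} → run E
t=36: (idle)
t=37: (idle)
t=38: (idle)
t=39: (idle)
t=40: (idle)
t=41: (idle)
t=42: (idle)
t=43: (idle)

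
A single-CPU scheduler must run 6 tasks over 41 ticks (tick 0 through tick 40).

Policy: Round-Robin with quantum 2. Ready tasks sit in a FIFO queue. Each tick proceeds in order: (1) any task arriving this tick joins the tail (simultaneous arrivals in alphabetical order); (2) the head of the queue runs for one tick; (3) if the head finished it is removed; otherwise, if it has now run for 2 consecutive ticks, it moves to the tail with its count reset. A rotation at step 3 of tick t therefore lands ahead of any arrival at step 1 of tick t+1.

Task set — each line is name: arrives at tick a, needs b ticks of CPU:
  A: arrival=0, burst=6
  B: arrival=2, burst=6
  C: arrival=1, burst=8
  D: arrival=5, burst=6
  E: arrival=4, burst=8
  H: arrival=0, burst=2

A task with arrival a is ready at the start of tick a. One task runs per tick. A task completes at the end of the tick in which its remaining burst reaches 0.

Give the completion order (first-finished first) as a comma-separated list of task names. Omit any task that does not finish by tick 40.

t=0: queue=[A,H] q_used=0 → run A
t=1: queue=[A,H,C] q_used=1 → run A
t=2: queue=[H,C,A,B] q_used=0 → run H
t=3: queue=[H,C,A,B] q_used=1 → run H
t=4: queue=[C,A,B,E] q_used=0 → run C
t=5: queue=[C,A,B,E,D] q_used=1 → run C
t=6: queue=[A,B,E,D,C] q_used=0 → run A
t=7: queue=[A,B,E,D,C] q_used=1 → run A
t=8: queue=[B,E,D,C,A] q_used=0 → run B
t=9: queue=[B,E,D,C,A] q_used=1 → run B
t=10: queue=[E,D,C,A,B] q_used=0 → run E
t=11: queue=[E,D,C,A,B] q_used=1 → run E
t=12: queue=[D,C,A,B,E] q_used=0 → run D
t=13: queue=[D,C,A,B,E] q_used=1 → run D
t=14: queue=[C,A,B,E,D] q_used=0 → run C
t=15: queue=[C,A,B,E,D] q_used=1 → run C
t=16: queue=[A,B,E,D,C] q_used=0 → run A
t=17: queue=[A,B,E,D,C] q_used=1 → run A
t=18: queue=[B,E,D,C] q_used=0 → run B
t=19: queue=[B,E,D,C] q_used=1 → run B
t=20: queue=[E,D,C,B] q_used=0 → run E
t=21: queue=[E,D,C,B] q_used=1 → run E
t=22: queue=[D,C,B,E] q_used=0 → run D
t=23: queue=[D,C,B,E] q_used=1 → run D
t=24: queue=[C,B,E,D] q_used=0 → run C
t=25: queue=[C,B,E,D] q_used=1 → run C
t=26: queue=[B,E,D,C] q_used=0 → run B
t=27: queue=[B,E,D,C] q_used=1 → run B
t=28: queue=[E,D,C] q_used=0 → run E
t=29: queue=[E,D,C] q_used=1 → run E
t=30: queue=[D,C,E] q_used=0 → run D
t=31: queue=[D,C,E] q_used=1 → run D
t=32: queue=[C,E] q_used=0 → run C
t=33: queue=[C,E] q_used=1 → run C
t=34: queue=[E] q_used=0 → run E
t=35: queue=[E] q_used=1 → run E
t=36: (idle)
t=37: (idle)
t=38: (idle)
t=39: (idle)
t=40: (idle)

completion order = H, A, B, D, C, E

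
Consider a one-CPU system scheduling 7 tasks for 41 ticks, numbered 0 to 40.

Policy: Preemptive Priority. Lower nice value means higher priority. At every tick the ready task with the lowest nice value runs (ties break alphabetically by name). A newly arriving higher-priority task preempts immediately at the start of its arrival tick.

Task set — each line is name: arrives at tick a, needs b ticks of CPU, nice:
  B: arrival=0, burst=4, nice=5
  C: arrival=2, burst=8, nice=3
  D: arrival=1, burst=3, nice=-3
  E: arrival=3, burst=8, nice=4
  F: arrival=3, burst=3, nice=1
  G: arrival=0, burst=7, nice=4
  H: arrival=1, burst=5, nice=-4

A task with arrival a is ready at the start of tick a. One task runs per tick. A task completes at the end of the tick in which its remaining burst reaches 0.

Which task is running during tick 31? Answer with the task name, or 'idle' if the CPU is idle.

t=0: ready={B,G} → run G
t=1: ready={B,D,G,H} → run H
t=2: ready={B,C,D,G,H} → run H
t=3: ready={B,C,D,E,F,G,H} → run H
t=4: ready={B,C,D,E,F,G,H} → run H
t=5: ready={B,C,D,E,F,G,H} → run H
t=6: ready={B,C,D,E,F,G} → run D
t=7: ready={B,C,D,E,F,G} → run D
t=8: ready={B,C,D,E,F,G} → run D
t=9: ready={B,C,E,F,G} → run F
t=10: ready={B,C,E,F,G} → run F
t=11: ready={B,C,E,F,G} → run F
t=12: ready={B,C,E,G} → run C
t=13: ready={B,C,E,G} → run C
t=14: ready={B,C,E,G} → run C
t=15: ready={B,C,E,G} → run C
t=16: ready={B,C,E,G} → run C
t=17: ready={B,C,E,G} → run C
t=18: ready={B,C,E,G} → run C
t=19: ready={B,C,E,G} → run C
t=20: ready={B,E,G} → run E
t=21: ready={B,E,G} → run E
t=22: ready={B,E,G} → run E
t=23: ready={B,E,G} → run E
t=24: ready={B,E,G} → run E
t=25: ready={B,E,G} → run E
t=26: ready={B,E,G} → run E
t=27: ready={B,E,G} → run E
t=28: ready={B,G} → run G
t=29: ready={B,G} → run G
t=30: ready={B,G} → run G
t=31: ready={B,G} → run G
t=32: ready={B,G} → run G
t=33: ready={B,G} → run G
t=34: ready={B} → run B
t=35: ready={B} → run B
t=36: ready={B} → run B
t=37: ready={B} → run B
t=38: (idle)
t=39: (idle)
t=40: (idle)

running at tick 31 = G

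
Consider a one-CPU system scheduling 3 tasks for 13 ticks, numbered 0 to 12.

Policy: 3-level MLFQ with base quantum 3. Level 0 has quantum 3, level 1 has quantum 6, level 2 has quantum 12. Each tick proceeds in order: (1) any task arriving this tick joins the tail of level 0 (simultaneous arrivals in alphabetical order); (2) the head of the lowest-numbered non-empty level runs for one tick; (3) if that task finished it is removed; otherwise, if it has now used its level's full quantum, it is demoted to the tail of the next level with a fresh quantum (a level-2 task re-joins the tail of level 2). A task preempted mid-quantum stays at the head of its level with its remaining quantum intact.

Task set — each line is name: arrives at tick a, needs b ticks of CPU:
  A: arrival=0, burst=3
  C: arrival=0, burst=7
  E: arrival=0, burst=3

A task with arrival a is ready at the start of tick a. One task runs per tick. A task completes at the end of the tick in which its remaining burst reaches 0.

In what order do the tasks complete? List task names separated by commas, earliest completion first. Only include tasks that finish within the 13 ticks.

completion order = A, E, C

t=0: L0/L1/L2 = ACE/-/- → run A
t=1: L0/L1/L2 = ACE/-/- → run A
t=2: L0/L1/L2 = ACE/-/- → run A
t=3: L0/L1/L2 = CE/-/- → run C
t=4: L0/L1/L2 = CE/-/- → run C
t=5: L0/L1/L2 = CE/-/- → run C
t=6: L0/L1/L2 = E/C/- → run E
t=7: L0/L1/L2 = E/C/- → run E
t=8: L0/L1/L2 = E/C/- → run E
t=9: L0/L1/L2 = -/C/- → run C
t=10: L0/L1/L2 = -/C/- → run C
t=11: L0/L1/L2 = -/C/- → run C
t=12: L0/L1/L2 = -/C/- → run C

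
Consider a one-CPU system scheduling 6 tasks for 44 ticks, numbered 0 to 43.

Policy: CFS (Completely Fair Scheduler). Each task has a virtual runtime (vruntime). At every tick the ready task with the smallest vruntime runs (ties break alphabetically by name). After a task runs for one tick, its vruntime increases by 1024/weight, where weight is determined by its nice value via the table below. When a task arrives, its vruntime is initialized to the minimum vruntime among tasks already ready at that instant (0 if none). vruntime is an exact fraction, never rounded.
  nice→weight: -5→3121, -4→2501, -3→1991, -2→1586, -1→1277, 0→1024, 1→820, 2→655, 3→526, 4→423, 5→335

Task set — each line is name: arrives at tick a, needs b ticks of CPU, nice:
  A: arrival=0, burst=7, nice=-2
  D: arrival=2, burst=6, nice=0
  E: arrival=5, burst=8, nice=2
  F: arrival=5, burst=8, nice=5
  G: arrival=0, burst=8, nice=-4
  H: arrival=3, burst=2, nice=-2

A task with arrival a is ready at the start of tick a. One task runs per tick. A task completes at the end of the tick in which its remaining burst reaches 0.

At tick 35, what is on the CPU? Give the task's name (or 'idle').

running at tick 35 = F

t=0: vr[A=0 G=0] → run A
t=1: vr[A=512/793 G=0] → run G
t=2: vr[A=512/793 D=1024/2501 G=1024/2501] → run D
t=3: vr[A=512/793 D=3525/2501 G=1024/2501 H=1024/2501] → run G
t=4: vr[A=512/793 D=3525/2501 G=2048/2501 H=1024/2501] → run H
t=5: vr[A=512/793 D=3525/2501 E=512/793 F=512/793 G=2048/2501 H=34304/32513] → run A
t=6: vr[A=1024/793 D=3525/2501 E=512/793 F=512/793 G=2048/2501 H=34304/32513] → run E
t=7: vr[A=1024/793 D=3525/2501 E=1147392/519415 F=512/793 G=2048/2501 H=34304/32513] → run F
t=8: vr[A=1024/793 D=3525/2501 E=1147392/519415 F=983552/265655 G=2048/2501 H=34304/32513] → run G
t=9: vr[A=1024/793 D=3525/2501 E=1147392/519415 F=983552/265655 G=3072/2501 H=34304/32513] → run H
t=10: vr[A=1024/793 D=3525/2501 E=1147392/519415 F=983552/265655 G=3072/2501] → run G
t=11: vr[A=1024/793 D=3525/2501 E=1147392/519415 F=983552/265655 G=4096/2501] → run A
t=12: vr[A=1536/793 D=3525/2501 E=1147392/519415 F=983552/265655 G=4096/2501] → run D
t=13: vr[A=1536/793 D=6026/2501 E=1147392/519415 F=983552/265655 G=4096/2501] → run G
t=14: vr[A=1536/793 D=6026/2501 E=1147392/519415 F=983552/265655 G=5120/2501] → run A
t=15: vr[A=2048/793 D=6026/2501 E=1147392/519415 F=983552/265655 G=5120/2501] → run G
t=16: vr[A=2048/793 D=6026/2501 E=1147392/519415 F=983552/265655 G=6144/2501] → run E
t=17: vr[A=2048/793 D=6026/2501 E=1959424/519415 F=983552/265655 G=6144/2501] → run D
t=18: vr[A=2048/793 D=8527/2501 E=1959424/519415 F=983552/265655 G=6144/2501] → run G
t=19: vr[A=2048/793 D=8527/2501 E=1959424/519415 F=983552/265655 G=7168/2501] → run A
t=20: vr[A=2560/793 D=8527/2501 E=1959424/519415 F=983552/265655 G=7168/2501] → run G
t=21: vr[A=2560/793 D=8527/2501 E=1959424/519415 F=983552/265655] → run A
t=22: vr[A=3072/793 D=8527/2501 E=1959424/519415 F=983552/265655] → run D
t=23: vr[A=3072/793 D=11028/2501 E=1959424/519415 F=983552/265655] → run F
t=24: vr[A=3072/793 D=11028/2501 E=1959424/519415 F=1795584/265655] → run E
t=25: vr[A=3072/793 D=11028/2501 E=2771456/519415 F=1795584/265655] → run A
t=26: vr[D=11028/2501 E=2771456/519415 F=1795584/265655] → run D
t=27: vr[D=13529/2501 E=2771456/519415 F=1795584/265655] → run E
t=28: vr[D=13529/2501 E=3583488/519415 F=1795584/265655] → run D
t=29: vr[E=3583488/519415 F=1795584/265655] → run F
t=30: vr[E=3583488/519415 F=2607616/265655] → run E
t=31: vr[E=879104/103883 F=2607616/265655] → run E
t=32: vr[E=5207552/519415 F=2607616/265655] → run F
t=33: vr[E=5207552/519415 F=3419648/265655] → run E
t=34: vr[E=6019584/519415 F=3419648/265655] → run E
t=35: vr[F=3419648/265655] → run F
t=36: vr[F=846336/53131] → run F
t=37: vr[F=5043712/265655] → run F
t=38: vr[F=5855744/265655] → run F
t=39: (idle)
t=40: (idle)
t=41: (idle)
t=42: (idle)
t=43: (idle)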